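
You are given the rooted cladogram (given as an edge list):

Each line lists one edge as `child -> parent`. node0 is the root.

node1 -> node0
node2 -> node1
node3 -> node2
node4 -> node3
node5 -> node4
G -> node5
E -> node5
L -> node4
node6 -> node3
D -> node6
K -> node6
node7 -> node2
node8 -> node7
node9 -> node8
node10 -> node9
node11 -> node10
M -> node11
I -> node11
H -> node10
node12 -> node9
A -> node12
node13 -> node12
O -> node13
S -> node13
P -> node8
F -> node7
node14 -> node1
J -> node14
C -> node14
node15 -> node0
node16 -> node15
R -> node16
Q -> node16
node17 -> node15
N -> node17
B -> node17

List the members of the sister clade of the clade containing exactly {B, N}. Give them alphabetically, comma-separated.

Q, R

The clade containing exactly {B, N} attaches to the tree at the node subtending ((R,Q),(N,B)).
The other lineage descending from that same node — the sister group — is (R,Q); its 2 tips in alphabetical order are the answer.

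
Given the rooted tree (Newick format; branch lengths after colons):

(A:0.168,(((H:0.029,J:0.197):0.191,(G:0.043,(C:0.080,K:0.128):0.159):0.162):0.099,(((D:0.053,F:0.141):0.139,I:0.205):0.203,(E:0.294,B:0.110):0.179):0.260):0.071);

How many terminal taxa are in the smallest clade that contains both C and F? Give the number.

10

The MRCA of C and F is the node subtending (((H,J),(G,(C,K))),(((D,F),I),(E,B))).
That clade contains 10 terminal taxa: B, C, D, E, F, G, H, I, J, K.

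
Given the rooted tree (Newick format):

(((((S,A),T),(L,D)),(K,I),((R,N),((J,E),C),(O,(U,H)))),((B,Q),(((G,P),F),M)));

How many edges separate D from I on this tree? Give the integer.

The MRCA of D and I is the node subtending ((((S,A),T),(L,D)),(K,I),((R,N),((J,E),C),(O,(U,H)))).
From D up to that node: 3 branches. From I up to the same node: 2 branches. Total: 3 + 2 = 5.

5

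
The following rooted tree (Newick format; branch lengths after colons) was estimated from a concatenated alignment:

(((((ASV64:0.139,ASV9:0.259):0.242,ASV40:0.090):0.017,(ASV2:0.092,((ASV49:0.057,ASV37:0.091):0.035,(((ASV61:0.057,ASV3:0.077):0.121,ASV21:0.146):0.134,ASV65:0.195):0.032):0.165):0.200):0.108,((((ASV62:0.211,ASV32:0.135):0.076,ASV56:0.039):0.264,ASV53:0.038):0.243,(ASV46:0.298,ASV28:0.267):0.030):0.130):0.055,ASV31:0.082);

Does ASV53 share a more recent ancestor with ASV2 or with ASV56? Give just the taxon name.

The MRCA of ASV53 and ASV56 subtends (((ASV62,ASV32),ASV56),ASV53) (4 taxa).
The MRCA of ASV53 and ASV2 subtends ((((ASV64,ASV9),ASV40),(ASV2,((ASV49,ASV37),(((ASV61,ASV3),ASV21),ASV65)))),((((ASV62,ASV32),ASV56),ASV53),(ASV46,ASV28))) (16 taxa).
The first is nested inside the second, so ASV53 shares a more recent common ancestor with ASV56.

ASV56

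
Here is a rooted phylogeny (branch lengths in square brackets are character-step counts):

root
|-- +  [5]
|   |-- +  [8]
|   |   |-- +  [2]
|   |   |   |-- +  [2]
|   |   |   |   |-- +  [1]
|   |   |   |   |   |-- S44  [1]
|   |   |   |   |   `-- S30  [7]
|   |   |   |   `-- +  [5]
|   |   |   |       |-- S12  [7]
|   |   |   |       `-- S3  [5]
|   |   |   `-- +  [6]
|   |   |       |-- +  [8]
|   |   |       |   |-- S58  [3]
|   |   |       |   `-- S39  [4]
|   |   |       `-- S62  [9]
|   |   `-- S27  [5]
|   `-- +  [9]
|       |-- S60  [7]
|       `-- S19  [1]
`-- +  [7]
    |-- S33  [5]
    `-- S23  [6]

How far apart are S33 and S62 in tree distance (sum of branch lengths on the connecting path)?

The path runs S33 → … → MRCA → … → S62; the MRCA is the root of the tree.
Branch lengths along that path: 5 + 7 + 5 + 8 + 2 + 6 + 9 = 42.

42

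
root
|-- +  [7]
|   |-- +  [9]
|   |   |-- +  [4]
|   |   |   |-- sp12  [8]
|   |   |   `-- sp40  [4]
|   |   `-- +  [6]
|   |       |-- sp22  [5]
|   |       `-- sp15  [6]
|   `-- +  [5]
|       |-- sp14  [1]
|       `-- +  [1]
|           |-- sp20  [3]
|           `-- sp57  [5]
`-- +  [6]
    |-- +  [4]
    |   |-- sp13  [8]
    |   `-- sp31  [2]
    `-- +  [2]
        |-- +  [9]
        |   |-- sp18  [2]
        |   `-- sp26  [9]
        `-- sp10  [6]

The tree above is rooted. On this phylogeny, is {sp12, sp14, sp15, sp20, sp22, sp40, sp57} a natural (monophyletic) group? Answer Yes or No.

The most recent common ancestor of these taxa subtends (((sp12,sp40),(sp22,sp15)),(sp14,(sp20,sp57))).
That clade has exactly 7 tips — every listed taxon and nothing else — so the group is monophyletic.

Yes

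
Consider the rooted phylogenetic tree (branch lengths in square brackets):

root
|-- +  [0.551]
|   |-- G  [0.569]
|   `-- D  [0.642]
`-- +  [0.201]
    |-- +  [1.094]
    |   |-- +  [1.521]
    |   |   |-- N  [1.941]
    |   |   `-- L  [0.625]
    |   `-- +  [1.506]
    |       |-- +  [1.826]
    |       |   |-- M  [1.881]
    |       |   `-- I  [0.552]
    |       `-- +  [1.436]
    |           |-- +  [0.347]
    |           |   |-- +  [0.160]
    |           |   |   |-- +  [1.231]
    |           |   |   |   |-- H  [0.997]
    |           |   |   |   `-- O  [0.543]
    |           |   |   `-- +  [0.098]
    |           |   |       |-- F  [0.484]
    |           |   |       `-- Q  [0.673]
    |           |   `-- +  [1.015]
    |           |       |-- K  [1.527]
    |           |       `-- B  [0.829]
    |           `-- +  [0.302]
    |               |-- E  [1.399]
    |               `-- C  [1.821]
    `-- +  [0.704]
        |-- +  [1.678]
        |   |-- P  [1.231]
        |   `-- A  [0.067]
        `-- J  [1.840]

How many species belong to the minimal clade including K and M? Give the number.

The MRCA of K and M is the node subtending ((M,I),((((H,O),(F,Q)),(K,B)),(E,C))).
That clade contains 10 terminal taxa: B, C, E, F, H, I, K, M, O, Q.

10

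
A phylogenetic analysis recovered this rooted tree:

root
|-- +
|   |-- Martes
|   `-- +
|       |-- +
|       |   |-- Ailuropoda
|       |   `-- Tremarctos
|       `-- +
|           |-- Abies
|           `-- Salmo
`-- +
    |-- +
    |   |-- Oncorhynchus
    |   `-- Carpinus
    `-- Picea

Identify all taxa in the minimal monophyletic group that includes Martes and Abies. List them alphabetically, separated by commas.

Abies, Ailuropoda, Martes, Salmo, Tremarctos

Tracing Martes: it sits inside (Martes,((Ailuropoda,Tremarctos),(Abies,Salmo))).
Tracing Abies: it sits inside (Abies,Salmo).
The smallest clade enclosing both is (Martes,((Ailuropoda,Tremarctos),(Abies,Salmo))); the answer is its 5 terminal taxa in alphabetical order.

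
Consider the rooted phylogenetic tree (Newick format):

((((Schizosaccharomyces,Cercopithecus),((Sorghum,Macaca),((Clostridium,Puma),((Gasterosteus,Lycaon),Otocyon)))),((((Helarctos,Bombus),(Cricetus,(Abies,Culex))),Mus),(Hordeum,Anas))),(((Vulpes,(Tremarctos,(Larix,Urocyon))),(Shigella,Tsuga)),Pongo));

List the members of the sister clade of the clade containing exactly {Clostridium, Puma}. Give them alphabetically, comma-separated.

The clade containing exactly {Clostridium, Puma} attaches to the tree at the node subtending ((Clostridium,Puma),((Gasterosteus,Lycaon),Otocyon)).
The other lineage descending from that same node — the sister group — is ((Gasterosteus,Lycaon),Otocyon); its 3 tips in alphabetical order are the answer.

Gasterosteus, Lycaon, Otocyon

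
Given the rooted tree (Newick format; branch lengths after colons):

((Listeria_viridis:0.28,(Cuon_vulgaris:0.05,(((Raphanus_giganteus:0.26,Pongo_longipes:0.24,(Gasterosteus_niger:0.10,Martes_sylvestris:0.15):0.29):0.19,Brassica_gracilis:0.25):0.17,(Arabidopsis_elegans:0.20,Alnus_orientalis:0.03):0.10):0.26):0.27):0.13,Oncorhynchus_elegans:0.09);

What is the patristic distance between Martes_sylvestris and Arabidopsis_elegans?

The path runs Martes_sylvestris → … → MRCA → … → Arabidopsis_elegans; the MRCA is the node subtending (((Raphanus_giganteus,Pongo_longipes,(Gasterosteus_niger,Martes_sylvestris)),Brassica_gracilis),(Arabidopsis_elegans,Alnus_orientalis)).
Branch lengths along that path: 0.15 + 0.29 + 0.19 + 0.17 + 0.10 + 0.20 = 1.10.

1.10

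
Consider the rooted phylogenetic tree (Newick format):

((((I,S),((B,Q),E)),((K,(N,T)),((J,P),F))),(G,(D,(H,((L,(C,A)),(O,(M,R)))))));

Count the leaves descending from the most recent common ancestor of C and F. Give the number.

The MRCA of C and F is the root, so the clade is the entire tree.
That clade contains 20 terminal taxa: A, B, C, D, E, F, G, H, I, J, K, L, M, N, O, P, Q, R, S, T.

20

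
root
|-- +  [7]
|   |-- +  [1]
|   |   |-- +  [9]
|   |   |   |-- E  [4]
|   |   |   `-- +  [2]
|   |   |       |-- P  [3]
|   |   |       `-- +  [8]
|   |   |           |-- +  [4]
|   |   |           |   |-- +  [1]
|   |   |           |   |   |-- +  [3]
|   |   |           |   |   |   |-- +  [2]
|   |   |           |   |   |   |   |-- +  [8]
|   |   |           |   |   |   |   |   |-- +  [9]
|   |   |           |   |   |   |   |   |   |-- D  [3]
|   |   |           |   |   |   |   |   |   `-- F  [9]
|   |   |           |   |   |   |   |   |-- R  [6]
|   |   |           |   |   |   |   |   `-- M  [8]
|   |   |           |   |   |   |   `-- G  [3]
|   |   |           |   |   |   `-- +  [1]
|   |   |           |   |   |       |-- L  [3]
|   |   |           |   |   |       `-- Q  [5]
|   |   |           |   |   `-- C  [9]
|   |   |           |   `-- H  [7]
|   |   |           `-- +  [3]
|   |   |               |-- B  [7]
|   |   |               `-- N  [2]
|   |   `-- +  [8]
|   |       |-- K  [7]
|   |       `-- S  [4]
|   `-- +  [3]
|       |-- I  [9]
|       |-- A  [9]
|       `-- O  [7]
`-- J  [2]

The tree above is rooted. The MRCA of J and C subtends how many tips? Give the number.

19

The MRCA of J and C is the root, so the clade is the entire tree.
That clade contains 19 terminal taxa: A, B, C, D, E, F, G, H, I, J, K, L, M, N, O, P, Q, R, S.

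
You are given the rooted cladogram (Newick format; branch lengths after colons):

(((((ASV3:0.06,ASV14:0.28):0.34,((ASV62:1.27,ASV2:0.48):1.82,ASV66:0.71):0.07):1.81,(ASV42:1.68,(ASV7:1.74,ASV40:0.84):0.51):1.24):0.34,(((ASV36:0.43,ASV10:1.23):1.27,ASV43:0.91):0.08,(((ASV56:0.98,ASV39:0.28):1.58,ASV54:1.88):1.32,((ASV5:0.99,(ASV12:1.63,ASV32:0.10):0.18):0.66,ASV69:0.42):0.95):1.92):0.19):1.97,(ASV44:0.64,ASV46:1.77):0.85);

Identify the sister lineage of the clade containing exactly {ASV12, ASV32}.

The clade containing exactly {ASV12, ASV32} attaches to the tree at the node subtending (ASV5,(ASV12,ASV32)).
The other lineage descending from that same node — the sister group — is the single tip ASV5.

ASV5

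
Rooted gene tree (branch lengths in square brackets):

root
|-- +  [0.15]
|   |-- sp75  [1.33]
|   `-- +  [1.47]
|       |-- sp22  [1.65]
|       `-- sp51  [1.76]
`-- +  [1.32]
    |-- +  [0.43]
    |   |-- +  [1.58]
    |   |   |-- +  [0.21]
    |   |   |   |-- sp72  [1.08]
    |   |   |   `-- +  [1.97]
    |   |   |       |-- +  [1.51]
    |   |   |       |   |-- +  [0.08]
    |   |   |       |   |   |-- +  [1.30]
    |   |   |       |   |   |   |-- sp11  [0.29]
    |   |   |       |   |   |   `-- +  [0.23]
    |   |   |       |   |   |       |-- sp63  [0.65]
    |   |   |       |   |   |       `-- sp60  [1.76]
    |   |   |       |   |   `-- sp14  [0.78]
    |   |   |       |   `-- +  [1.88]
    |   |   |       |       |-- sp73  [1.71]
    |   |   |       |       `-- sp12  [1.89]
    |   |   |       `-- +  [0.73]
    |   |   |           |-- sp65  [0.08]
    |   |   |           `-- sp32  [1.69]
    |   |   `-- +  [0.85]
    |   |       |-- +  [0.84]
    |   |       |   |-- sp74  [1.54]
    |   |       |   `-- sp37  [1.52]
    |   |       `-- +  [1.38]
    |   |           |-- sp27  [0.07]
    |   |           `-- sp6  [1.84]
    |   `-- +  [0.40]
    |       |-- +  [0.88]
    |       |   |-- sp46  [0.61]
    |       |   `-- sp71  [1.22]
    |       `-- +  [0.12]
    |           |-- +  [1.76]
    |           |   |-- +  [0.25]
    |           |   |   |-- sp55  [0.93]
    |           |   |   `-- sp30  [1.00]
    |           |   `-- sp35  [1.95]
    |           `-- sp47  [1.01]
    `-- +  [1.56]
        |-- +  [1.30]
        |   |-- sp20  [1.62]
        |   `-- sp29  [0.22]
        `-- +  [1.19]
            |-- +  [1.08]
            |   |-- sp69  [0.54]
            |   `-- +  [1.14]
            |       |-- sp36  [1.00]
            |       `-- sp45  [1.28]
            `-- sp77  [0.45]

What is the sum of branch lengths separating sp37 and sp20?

9.70

The path runs sp37 → … → MRCA → … → sp20; the MRCA is the node subtending ((((sp72,((((sp11,(sp63,sp60)),sp14),(sp73,sp12)),(sp65,sp32))),((sp74,sp37),(sp27,sp6))),((sp46,sp71),(((sp55,sp30),sp35),sp47))),((sp20,sp29),((sp69,(sp36,sp45)),sp77))).
Branch lengths along that path: 1.52 + 0.84 + 0.85 + 1.58 + 0.43 + 1.56 + 1.30 + 1.62 = 9.70.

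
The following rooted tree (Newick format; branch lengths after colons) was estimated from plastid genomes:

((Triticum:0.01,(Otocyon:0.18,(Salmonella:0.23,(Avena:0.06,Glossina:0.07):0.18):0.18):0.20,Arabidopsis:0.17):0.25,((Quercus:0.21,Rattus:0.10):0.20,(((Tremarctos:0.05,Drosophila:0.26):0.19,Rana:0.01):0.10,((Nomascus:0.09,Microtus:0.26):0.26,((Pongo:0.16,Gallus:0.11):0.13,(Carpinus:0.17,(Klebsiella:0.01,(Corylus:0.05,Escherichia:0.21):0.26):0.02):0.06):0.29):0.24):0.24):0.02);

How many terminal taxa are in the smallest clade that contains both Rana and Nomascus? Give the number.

11

The MRCA of Rana and Nomascus is the node subtending (((Tremarctos,Drosophila),Rana),((Nomascus,Microtus),((Pongo,Gallus),(Carpinus,(Klebsiella,(Corylus,Escherichia)))))).
That clade contains 11 terminal taxa: Carpinus, Corylus, Drosophila, Escherichia, Gallus, Klebsiella, Microtus, Nomascus, Pongo, Rana, Tremarctos.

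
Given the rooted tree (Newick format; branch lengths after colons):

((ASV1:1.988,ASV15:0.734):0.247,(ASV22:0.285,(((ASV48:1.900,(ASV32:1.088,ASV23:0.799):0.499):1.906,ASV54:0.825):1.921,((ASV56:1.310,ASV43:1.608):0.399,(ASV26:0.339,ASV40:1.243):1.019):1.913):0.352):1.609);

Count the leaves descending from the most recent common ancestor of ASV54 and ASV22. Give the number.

The MRCA of ASV54 and ASV22 is the node subtending (ASV22,(((ASV48,(ASV32,ASV23)),ASV54),((ASV56,ASV43),(ASV26,ASV40)))).
That clade contains 9 terminal taxa: ASV22, ASV23, ASV26, ASV32, ASV40, ASV43, ASV48, ASV54, ASV56.

9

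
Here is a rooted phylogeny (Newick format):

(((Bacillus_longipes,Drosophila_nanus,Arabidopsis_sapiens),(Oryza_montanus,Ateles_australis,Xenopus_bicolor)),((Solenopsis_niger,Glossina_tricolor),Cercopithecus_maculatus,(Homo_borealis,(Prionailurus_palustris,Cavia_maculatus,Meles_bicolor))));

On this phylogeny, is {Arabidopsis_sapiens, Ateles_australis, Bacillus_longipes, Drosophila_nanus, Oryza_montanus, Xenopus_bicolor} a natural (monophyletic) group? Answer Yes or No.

Yes

The most recent common ancestor of these taxa subtends ((Bacillus_longipes,Drosophila_nanus,Arabidopsis_sapiens),(Oryza_montanus,Ateles_australis,Xenopus_bicolor)).
That clade has exactly 6 tips — every listed taxon and nothing else — so the group is monophyletic.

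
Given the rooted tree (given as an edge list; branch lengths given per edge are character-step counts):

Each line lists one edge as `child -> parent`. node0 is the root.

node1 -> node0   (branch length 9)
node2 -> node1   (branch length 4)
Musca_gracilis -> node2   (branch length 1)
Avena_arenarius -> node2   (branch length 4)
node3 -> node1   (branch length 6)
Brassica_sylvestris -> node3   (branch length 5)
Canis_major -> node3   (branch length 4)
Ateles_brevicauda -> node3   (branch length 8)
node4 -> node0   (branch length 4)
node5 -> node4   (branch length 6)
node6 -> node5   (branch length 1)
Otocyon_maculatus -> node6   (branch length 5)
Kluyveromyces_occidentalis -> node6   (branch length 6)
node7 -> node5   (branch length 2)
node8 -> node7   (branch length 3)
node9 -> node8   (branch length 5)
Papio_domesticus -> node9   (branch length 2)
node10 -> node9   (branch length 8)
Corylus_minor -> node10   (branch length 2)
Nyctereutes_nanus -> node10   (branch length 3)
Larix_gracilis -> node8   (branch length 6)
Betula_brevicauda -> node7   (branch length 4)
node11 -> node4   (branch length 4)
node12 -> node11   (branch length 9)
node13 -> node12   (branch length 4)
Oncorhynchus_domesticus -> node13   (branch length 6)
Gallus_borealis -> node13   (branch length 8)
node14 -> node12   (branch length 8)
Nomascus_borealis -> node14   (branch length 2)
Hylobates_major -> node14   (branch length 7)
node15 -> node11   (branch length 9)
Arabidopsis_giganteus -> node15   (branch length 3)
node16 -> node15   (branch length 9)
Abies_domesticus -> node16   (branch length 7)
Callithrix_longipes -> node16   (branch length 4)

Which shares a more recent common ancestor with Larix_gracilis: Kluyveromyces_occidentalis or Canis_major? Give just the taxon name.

The MRCA of Larix_gracilis and Kluyveromyces_occidentalis subtends ((Otocyon_maculatus,Kluyveromyces_occidentalis),(((Papio_domesticus,(Corylus_minor,Nyctereutes_nanus)),Larix_gracilis),Betula_brevicauda)) (7 taxa).
The MRCA of Larix_gracilis and Canis_major is the root, subtending the entire tree (19 taxa).
The first is nested inside the second, so Larix_gracilis shares a more recent common ancestor with Kluyveromyces_occidentalis.

Kluyveromyces_occidentalis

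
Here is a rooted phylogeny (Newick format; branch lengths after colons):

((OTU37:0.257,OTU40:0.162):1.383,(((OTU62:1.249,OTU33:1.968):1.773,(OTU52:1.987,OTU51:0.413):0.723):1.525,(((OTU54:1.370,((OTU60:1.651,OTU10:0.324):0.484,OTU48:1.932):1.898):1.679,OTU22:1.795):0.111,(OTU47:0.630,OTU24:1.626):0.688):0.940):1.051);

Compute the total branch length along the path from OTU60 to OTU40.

9.359

The path runs OTU60 → … → MRCA → … → OTU40; the MRCA is the root of the tree.
Branch lengths along that path: 1.651 + 0.484 + 1.898 + 1.679 + 0.111 + 0.940 + 1.051 + 1.383 + 0.162 = 9.359.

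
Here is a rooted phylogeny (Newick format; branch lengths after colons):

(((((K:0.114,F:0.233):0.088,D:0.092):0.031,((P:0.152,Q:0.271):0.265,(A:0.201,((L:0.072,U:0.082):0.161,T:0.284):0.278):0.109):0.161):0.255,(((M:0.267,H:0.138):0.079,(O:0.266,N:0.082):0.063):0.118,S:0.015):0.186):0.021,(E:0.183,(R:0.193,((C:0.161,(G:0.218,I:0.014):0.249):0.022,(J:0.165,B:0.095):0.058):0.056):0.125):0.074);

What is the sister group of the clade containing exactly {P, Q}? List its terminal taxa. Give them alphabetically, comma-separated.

A, L, T, U

The clade containing exactly {P, Q} attaches to the tree at the node subtending ((P,Q),(A,((L,U),T))).
The other lineage descending from that same node — the sister group — is (A,((L,U),T)); its 4 tips in alphabetical order are the answer.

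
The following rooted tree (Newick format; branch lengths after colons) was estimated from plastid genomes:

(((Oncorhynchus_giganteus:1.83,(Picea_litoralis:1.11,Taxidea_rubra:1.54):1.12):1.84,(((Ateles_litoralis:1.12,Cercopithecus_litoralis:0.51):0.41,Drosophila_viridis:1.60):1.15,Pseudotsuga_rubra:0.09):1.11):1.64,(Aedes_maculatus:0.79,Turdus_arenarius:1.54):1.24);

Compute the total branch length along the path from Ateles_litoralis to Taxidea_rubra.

8.29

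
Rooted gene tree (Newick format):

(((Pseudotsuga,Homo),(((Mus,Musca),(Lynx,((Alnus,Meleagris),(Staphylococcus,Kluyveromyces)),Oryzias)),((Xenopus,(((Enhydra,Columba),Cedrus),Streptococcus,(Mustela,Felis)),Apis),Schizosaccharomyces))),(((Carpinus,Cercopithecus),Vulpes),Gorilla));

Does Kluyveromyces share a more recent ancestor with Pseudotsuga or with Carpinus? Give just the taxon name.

Pseudotsuga

The MRCA of Kluyveromyces and Pseudotsuga subtends ((Pseudotsuga,Homo),(((Mus,Musca),(Lynx,((Alnus,Meleagris),(Staphylococcus,Kluyveromyces)),Oryzias)),((Xenopus,(((Enhydra,Columba),Cedrus),Streptococcus,(Mustela,Felis)),Apis),Schizosaccharomyces))) (19 taxa).
The MRCA of Kluyveromyces and Carpinus is the root, subtending the entire tree (23 taxa).
The first is nested inside the second, so Kluyveromyces shares a more recent common ancestor with Pseudotsuga.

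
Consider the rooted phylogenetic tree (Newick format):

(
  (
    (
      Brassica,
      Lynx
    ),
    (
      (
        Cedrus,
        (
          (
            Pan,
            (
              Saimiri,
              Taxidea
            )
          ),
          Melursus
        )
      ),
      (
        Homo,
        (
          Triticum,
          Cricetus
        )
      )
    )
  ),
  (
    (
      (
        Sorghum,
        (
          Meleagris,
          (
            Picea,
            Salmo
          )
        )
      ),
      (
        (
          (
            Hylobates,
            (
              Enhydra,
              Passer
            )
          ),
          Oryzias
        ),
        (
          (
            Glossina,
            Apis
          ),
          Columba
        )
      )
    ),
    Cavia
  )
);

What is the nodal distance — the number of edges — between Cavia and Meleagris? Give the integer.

The MRCA of Cavia and Meleagris is the node subtending (((Sorghum,(Meleagris,(Picea,Salmo))),(((Hylobates,(Enhydra,Passer)),Oryzias),((Glossina,Apis),Columba))),Cavia).
From Cavia up to that node: 1 branch. From Meleagris up to the same node: 4 branches. Total: 1 + 4 = 5.

5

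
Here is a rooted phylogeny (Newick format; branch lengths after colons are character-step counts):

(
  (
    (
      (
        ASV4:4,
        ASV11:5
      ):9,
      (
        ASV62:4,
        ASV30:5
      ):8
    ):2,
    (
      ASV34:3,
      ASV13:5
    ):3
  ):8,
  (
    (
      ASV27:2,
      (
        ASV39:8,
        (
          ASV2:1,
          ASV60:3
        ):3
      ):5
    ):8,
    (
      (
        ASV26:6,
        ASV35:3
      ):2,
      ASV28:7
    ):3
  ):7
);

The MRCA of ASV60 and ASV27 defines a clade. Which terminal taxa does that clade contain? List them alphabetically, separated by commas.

Tracing ASV60: it sits inside (ASV2,ASV60).
Tracing ASV27: it sits inside (ASV27,(ASV39,(ASV2,ASV60))).
The smallest clade enclosing both is (ASV27,(ASV39,(ASV2,ASV60))); the answer is its 4 terminal taxa in alphabetical order.

ASV2, ASV27, ASV39, ASV60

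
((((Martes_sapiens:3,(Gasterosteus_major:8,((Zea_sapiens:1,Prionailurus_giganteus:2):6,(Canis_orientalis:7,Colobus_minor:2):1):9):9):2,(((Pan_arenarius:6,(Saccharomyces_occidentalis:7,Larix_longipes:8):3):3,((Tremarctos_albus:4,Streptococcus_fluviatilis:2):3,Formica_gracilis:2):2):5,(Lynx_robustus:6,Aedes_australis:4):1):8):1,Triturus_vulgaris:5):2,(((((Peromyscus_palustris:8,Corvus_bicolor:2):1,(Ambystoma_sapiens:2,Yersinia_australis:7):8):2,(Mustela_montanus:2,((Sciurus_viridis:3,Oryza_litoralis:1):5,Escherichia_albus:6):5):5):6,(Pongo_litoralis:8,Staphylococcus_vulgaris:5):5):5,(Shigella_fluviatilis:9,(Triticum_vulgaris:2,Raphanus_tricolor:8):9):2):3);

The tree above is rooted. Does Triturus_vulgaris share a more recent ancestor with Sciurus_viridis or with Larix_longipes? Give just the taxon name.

Larix_longipes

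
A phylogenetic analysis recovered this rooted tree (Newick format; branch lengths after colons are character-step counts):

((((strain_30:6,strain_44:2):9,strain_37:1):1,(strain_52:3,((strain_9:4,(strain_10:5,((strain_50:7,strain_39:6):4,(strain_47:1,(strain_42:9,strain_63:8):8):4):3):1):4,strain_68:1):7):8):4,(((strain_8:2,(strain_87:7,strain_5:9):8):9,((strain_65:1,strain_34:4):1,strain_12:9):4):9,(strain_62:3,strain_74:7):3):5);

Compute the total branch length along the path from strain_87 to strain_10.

The path runs strain_87 → … → MRCA → … → strain_10; the MRCA is the root of the tree.
Branch lengths along that path: 7 + 8 + 9 + 9 + 5 + 4 + 8 + 7 + 4 + 1 + 5 = 67.

67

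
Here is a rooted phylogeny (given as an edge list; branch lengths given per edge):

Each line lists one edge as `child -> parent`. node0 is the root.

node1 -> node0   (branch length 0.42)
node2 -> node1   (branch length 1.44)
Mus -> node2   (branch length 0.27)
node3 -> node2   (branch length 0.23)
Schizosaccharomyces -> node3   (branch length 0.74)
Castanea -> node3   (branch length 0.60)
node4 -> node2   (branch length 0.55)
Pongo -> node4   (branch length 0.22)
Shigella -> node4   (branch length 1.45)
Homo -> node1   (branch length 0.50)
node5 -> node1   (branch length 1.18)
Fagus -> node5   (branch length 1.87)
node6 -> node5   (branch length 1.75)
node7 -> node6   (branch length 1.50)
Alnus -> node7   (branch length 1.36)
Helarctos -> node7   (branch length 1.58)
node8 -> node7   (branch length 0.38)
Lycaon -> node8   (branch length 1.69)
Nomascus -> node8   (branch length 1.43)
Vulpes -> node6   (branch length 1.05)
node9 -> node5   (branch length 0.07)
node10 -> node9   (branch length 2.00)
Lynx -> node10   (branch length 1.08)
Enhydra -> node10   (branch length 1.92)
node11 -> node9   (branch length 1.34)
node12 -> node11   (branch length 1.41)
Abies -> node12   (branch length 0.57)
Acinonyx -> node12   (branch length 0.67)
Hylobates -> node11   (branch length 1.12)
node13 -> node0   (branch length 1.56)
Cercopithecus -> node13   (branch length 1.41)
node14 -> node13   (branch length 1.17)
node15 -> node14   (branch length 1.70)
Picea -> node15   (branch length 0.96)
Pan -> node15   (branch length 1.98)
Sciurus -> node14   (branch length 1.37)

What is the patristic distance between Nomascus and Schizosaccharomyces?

The path runs Nomascus → … → MRCA → … → Schizosaccharomyces; the MRCA is the node subtending ((Mus,(Schizosaccharomyces,Castanea),(Pongo,Shigella)),Homo,(Fagus,((Alnus,Helarctos,(Lycaon,Nomascus)),Vulpes),((Lynx,Enhydra),((Abies,Acinonyx),Hylobates)))).
Branch lengths along that path: 1.43 + 0.38 + 1.50 + 1.75 + 1.18 + 1.44 + 0.23 + 0.74 = 8.65.

8.65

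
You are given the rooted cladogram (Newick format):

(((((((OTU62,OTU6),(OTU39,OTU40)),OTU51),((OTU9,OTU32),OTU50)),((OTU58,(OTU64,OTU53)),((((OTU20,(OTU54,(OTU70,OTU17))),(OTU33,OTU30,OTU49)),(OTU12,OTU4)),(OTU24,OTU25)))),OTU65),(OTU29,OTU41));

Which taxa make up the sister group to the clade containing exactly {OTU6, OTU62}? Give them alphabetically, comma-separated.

The clade containing exactly {OTU6, OTU62} attaches to the tree at the node subtending ((OTU62,OTU6),(OTU39,OTU40)).
The other lineage descending from that same node — the sister group — is (OTU39,OTU40); its 2 tips in alphabetical order are the answer.

OTU39, OTU40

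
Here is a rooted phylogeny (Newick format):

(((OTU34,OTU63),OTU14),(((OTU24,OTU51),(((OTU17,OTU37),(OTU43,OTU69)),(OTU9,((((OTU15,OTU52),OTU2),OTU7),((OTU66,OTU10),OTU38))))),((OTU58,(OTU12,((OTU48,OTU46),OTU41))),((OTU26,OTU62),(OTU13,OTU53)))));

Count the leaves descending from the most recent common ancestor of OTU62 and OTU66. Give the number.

23

The MRCA of OTU62 and OTU66 is the node subtending (((OTU24,OTU51),(((OTU17,OTU37),(OTU43,OTU69)),(OTU9,((((OTU15,OTU52),OTU2),OTU7),((OTU66,OTU10),OTU38))))),((OTU58,(OTU12,((OTU48,OTU46),OTU41))),((OTU26,OTU62),(OTU13,OTU53)))).
That clade contains 23 terminal taxa: OTU10, OTU12, OTU13, OTU15, OTU17, OTU2, OTU24, OTU26, OTU37, OTU38, OTU41, OTU43, OTU46, OTU48, OTU51, OTU52, OTU53, OTU58, OTU62, OTU66, OTU69, OTU7, OTU9.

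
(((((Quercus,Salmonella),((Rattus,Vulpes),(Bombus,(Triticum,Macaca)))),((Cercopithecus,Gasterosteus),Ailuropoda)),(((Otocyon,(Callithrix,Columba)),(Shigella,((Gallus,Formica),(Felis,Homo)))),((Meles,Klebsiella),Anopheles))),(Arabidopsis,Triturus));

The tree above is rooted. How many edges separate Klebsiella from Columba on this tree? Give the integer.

The MRCA of Klebsiella and Columba is the node subtending (((Otocyon,(Callithrix,Columba)),(Shigella,((Gallus,Formica),(Felis,Homo)))),((Meles,Klebsiella),Anopheles)).
From Klebsiella up to that node: 3 branches. From Columba up to the same node: 4 branches. Total: 3 + 4 = 7.

7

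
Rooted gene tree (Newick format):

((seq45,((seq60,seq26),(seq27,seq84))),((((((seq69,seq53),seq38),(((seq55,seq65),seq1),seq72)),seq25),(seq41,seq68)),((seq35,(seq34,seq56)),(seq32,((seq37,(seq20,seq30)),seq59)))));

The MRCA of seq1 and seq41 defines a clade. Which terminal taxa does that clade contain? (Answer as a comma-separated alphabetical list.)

Tracing seq1: it sits inside ((seq55,seq65),seq1).
Tracing seq41: it sits inside (seq41,seq68).
The smallest clade enclosing both is (((((seq69,seq53),seq38),(((seq55,seq65),seq1),seq72)),seq25),(seq41,seq68)); the answer is its 10 terminal taxa in alphabetical order.

seq1, seq25, seq38, seq41, seq53, seq55, seq65, seq68, seq69, seq72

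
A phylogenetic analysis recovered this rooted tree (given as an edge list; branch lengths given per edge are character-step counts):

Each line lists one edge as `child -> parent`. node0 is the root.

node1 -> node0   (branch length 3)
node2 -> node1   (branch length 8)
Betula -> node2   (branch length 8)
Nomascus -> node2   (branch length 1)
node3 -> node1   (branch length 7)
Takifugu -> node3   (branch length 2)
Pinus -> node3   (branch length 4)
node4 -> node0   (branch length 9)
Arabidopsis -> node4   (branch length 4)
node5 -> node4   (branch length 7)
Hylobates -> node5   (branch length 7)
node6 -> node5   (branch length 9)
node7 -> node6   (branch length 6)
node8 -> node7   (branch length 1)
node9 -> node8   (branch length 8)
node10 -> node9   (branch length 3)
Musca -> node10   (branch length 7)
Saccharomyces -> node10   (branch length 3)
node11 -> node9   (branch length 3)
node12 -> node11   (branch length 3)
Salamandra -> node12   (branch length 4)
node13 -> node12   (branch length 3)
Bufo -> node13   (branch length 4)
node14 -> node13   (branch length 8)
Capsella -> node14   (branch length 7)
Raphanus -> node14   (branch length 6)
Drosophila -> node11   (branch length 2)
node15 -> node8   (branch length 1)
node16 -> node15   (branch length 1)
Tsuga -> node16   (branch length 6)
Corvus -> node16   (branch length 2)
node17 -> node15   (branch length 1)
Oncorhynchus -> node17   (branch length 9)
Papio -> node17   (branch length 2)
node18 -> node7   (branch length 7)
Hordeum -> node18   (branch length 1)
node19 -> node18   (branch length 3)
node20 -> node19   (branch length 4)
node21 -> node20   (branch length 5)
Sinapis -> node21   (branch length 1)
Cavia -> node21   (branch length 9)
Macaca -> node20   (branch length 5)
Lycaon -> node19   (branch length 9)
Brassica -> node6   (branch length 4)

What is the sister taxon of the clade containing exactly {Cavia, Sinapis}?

The clade containing exactly {Cavia, Sinapis} attaches to the tree at the node subtending ((Sinapis,Cavia),Macaca).
The other lineage descending from that same node — the sister group — is the single tip Macaca.

Macaca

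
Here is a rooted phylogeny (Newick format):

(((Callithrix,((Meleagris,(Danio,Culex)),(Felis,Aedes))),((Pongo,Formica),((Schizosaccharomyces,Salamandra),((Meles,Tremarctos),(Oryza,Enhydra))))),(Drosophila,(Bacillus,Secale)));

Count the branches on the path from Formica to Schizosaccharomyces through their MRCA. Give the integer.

The MRCA of Formica and Schizosaccharomyces is the node subtending ((Pongo,Formica),((Schizosaccharomyces,Salamandra),((Meles,Tremarctos),(Oryza,Enhydra)))).
From Formica up to that node: 2 branches. From Schizosaccharomyces up to the same node: 3 branches. Total: 2 + 3 = 5.

5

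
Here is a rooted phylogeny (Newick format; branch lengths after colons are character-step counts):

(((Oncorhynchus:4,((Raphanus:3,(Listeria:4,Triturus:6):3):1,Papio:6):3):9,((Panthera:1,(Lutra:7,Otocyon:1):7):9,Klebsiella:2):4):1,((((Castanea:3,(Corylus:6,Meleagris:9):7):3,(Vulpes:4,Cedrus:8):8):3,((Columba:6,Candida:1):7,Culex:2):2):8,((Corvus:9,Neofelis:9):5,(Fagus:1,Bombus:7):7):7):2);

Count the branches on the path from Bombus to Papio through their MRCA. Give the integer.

8

The MRCA of Bombus and Papio is the root of the tree.
From Bombus up to that node: 4 branches. From Papio up to the same node: 4 branches. Total: 4 + 4 = 8.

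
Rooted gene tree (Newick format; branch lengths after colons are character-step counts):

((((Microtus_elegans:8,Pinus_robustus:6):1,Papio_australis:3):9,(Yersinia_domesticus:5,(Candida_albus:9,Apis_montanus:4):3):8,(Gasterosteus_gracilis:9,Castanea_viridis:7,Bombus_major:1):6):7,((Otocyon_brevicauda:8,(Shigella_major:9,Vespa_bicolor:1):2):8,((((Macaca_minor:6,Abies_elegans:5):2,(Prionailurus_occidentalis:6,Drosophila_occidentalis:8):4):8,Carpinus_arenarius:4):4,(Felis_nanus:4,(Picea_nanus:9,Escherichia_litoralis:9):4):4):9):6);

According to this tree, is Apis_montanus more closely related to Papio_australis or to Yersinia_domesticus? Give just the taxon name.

The MRCA of Apis_montanus and Yersinia_domesticus subtends (Yersinia_domesticus,(Candida_albus,Apis_montanus)) (3 taxa).
The MRCA of Apis_montanus and Papio_australis subtends (((Microtus_elegans,Pinus_robustus),Papio_australis),(Yersinia_domesticus,(Candida_albus,Apis_montanus)),(Gasterosteus_gracilis,Castanea_viridis,Bombus_major)) (9 taxa).
The first is nested inside the second, so Apis_montanus shares a more recent common ancestor with Yersinia_domesticus.

Yersinia_domesticus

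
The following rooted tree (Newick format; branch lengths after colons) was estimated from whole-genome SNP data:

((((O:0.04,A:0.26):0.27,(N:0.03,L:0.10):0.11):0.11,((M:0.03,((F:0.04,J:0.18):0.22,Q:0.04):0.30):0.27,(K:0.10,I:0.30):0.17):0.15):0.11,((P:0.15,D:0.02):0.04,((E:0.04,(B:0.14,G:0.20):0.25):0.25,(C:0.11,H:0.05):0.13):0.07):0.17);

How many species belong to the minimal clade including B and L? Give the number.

17

The MRCA of B and L is the root, so the clade is the entire tree.
That clade contains 17 terminal taxa: A, B, C, D, E, F, G, H, I, J, K, L, M, N, O, P, Q.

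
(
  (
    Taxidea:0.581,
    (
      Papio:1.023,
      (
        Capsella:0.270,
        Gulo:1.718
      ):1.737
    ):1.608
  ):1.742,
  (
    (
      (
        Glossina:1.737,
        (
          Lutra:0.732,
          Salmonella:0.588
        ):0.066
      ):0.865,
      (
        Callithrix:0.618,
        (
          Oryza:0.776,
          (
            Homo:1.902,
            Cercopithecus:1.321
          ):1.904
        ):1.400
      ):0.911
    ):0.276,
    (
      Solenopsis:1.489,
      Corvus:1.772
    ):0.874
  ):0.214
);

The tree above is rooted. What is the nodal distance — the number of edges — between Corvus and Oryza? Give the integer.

6

The MRCA of Corvus and Oryza is the node subtending (((Glossina,(Lutra,Salmonella)),(Callithrix,(Oryza,(Homo,Cercopithecus)))),(Solenopsis,Corvus)).
From Corvus up to that node: 2 branches. From Oryza up to the same node: 4 branches. Total: 2 + 4 = 6.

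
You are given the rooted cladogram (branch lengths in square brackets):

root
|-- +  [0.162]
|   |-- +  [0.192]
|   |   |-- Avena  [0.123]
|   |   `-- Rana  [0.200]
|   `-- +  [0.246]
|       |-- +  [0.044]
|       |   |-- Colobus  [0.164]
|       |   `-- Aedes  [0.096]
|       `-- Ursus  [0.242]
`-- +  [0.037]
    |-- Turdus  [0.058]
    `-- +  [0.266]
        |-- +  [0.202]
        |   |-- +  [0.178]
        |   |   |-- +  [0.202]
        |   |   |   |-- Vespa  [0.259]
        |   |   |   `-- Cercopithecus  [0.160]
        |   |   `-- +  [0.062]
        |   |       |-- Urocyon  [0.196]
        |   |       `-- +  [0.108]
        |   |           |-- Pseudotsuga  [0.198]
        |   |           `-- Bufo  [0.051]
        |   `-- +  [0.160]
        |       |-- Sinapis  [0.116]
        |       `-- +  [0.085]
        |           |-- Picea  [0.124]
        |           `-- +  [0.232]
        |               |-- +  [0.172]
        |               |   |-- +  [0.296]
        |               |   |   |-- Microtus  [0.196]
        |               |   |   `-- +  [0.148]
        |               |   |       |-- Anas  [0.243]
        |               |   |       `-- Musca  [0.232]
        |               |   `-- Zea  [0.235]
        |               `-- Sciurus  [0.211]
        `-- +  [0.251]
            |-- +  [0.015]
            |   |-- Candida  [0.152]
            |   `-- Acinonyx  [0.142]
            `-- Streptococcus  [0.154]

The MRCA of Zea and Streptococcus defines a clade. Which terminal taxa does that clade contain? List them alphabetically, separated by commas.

Tracing Zea: it sits inside ((Microtus,(Anas,Musca)),Zea).
Tracing Streptococcus: it sits inside ((Candida,Acinonyx),Streptococcus).
The smallest clade enclosing both is ((((Vespa,Cercopithecus),(Urocyon,(Pseudotsuga,Bufo))),(Sinapis,(Picea,(((Microtus,(Anas,Musca)),Zea),Sciurus)))),((Candida,Acinonyx),Streptococcus)); the answer is its 15 terminal taxa in alphabetical order.

Acinonyx, Anas, Bufo, Candida, Cercopithecus, Microtus, Musca, Picea, Pseudotsuga, Sciurus, Sinapis, Streptococcus, Urocyon, Vespa, Zea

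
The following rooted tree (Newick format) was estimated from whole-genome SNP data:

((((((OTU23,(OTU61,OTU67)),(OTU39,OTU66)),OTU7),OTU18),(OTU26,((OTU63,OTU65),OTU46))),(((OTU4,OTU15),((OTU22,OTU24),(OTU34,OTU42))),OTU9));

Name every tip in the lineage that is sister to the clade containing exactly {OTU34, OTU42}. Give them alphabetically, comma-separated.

The clade containing exactly {OTU34, OTU42} attaches to the tree at the node subtending ((OTU22,OTU24),(OTU34,OTU42)).
The other lineage descending from that same node — the sister group — is (OTU22,OTU24); its 2 tips in alphabetical order are the answer.

OTU22, OTU24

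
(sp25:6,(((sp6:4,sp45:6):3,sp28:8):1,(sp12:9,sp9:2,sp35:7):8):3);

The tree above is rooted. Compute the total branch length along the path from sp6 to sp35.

The path runs sp6 → … → MRCA → … → sp35; the MRCA is the node subtending (((sp6,sp45),sp28),(sp12,sp9,sp35)).
Branch lengths along that path: 4 + 3 + 1 + 8 + 7 = 23.

23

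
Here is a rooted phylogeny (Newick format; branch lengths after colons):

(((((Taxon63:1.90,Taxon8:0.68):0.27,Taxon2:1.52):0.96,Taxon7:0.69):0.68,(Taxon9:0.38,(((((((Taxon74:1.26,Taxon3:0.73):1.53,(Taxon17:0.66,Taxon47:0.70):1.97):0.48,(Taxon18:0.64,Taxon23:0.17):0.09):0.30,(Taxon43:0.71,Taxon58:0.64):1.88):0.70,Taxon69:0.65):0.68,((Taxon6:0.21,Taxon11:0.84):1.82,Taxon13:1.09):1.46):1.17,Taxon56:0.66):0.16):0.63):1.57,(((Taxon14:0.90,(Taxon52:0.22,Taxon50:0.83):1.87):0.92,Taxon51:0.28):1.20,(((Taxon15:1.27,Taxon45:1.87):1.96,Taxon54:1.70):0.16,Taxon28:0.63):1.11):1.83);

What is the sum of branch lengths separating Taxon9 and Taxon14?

The path runs Taxon9 → … → MRCA → … → Taxon14; the MRCA is the root of the tree.
Branch lengths along that path: 0.38 + 0.63 + 1.57 + 1.83 + 1.20 + 0.92 + 0.90 = 7.43.

7.43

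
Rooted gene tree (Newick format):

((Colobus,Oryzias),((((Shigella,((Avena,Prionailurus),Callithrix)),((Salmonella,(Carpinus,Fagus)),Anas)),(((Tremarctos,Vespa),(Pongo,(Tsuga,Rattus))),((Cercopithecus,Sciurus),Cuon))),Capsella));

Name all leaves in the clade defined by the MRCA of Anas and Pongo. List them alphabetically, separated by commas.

Tracing Anas: it sits inside ((Salmonella,(Carpinus,Fagus)),Anas).
Tracing Pongo: it sits inside (Pongo,(Tsuga,Rattus)).
The smallest clade enclosing both is (((Shigella,((Avena,Prionailurus),Callithrix)),((Salmonella,(Carpinus,Fagus)),Anas)),(((Tremarctos,Vespa),(Pongo,(Tsuga,Rattus))),((Cercopithecus,Sciurus),Cuon))); the answer is its 16 terminal taxa in alphabetical order.

Anas, Avena, Callithrix, Carpinus, Cercopithecus, Cuon, Fagus, Pongo, Prionailurus, Rattus, Salmonella, Sciurus, Shigella, Tremarctos, Tsuga, Vespa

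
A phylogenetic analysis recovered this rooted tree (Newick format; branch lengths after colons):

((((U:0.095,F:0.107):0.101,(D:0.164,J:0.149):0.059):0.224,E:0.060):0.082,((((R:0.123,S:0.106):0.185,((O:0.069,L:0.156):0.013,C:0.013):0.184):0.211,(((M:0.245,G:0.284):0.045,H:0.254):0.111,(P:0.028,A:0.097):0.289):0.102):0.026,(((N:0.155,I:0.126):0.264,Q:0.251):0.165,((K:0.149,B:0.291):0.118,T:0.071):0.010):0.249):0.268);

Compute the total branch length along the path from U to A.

1.284

The path runs U → … → MRCA → … → A; the MRCA is the root of the tree.
Branch lengths along that path: 0.095 + 0.101 + 0.224 + 0.082 + 0.268 + 0.026 + 0.102 + 0.289 + 0.097 = 1.284.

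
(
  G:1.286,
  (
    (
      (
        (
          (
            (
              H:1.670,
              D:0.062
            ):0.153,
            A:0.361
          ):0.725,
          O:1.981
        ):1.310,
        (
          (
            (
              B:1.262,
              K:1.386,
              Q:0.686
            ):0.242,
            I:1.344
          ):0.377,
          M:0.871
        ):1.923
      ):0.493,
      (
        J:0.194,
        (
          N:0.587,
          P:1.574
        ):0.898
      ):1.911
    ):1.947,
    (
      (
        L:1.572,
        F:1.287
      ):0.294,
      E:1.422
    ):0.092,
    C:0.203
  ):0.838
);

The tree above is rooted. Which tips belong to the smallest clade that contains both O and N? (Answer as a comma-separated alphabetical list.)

Tracing O: it sits inside (((H,D),A),O).
Tracing N: it sits inside (N,P).
The smallest clade enclosing both is (((((H,D),A),O),(((B,K,Q),I),M)),(J,(N,P))); the answer is its 12 terminal taxa in alphabetical order.

A, B, D, H, I, J, K, M, N, O, P, Q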